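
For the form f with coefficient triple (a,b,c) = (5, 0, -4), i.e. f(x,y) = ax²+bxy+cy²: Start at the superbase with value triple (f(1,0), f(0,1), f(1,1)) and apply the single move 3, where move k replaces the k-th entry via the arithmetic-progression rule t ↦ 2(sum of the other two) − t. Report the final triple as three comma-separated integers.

start (5,-4,1) = (f(1,0),f(0,1),f(1,1))
replace slot 3: 2·(5+(-4)) − 1 = 1 → (5,-4,1)

5,-4,1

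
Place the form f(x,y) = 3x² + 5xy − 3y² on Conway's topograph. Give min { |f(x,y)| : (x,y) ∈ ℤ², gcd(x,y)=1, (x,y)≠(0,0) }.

river: ρ → (-3,7,1)
river: ρ → (1,7,-3)
river: ρ → (-3,5,3)
river: ρ → (3,7,-1)
river: ρ → (-1,7,3)
river: ρ → (3,5,-3)
closes: descent 0, river 6
min |a| on river = 1

1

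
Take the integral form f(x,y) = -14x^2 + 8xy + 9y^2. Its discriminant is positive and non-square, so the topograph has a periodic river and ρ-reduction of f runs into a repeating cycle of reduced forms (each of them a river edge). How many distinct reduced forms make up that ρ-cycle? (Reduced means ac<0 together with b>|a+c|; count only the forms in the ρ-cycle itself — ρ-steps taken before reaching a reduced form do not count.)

D = 568, ⌊√D⌋ = 23
river: ρ → (9,10,-13)
river: ρ → (-13,16,6)
river: ρ → (6,20,-7)
river: ρ → (-7,22,3)
river: ρ → (3,20,-14)
river: ρ → (-14,8,9)
ρ-cycle length = 6 (tail of 0 descent steps not counted)

6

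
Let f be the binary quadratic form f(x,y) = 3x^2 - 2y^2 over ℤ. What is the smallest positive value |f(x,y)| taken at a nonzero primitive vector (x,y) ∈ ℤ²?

descent: ρ → (-2,4,1)  [lands on river]
river: ρ → (1,4,-2)
closes: descent 1, river 2
min |a| on river = 1

1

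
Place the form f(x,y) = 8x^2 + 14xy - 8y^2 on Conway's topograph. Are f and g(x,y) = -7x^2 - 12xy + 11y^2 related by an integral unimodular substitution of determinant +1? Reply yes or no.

D₁ = 452, D₂ = 452
river cycle of f (length 14): (-8, 18, 4), (4, 14, -16), (-16, 18, 2), (2, 18, -16), (-16, 14, 4), (4, 18, -8), (-8, 14, 8), (8, 18, -4), (-4, 14, 16), (16, 18, -2), … (4 more)
river cycle of g (length 18): (11, 12, -7), (-7, 16, 7), (7, 12, -11), (-11, 10, 8), (8, 6, -13), (-13, 20, 1), (1, 20, -13), (-13, 6, 8), (8, 10, -11), (-11, 12, 7), … (8 more)
cycles differ ⇒ inequivalent

no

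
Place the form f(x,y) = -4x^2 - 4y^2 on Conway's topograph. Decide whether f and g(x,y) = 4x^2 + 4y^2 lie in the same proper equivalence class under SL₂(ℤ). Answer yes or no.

D₁ = -64, D₂ = -64
f is negative-definite; reduce −f:
−f: reduced (well bottom): (4,0,4) with a≤c, −a<b≤a
flip sign back: reduced form of f is (-4,0,-4)
g: reduced (well bottom): (4,0,4) with a≤c, −a<b≤a
reduced forms (-4, 0, -4) vs (4, 0, 4) ⇒ inequivalent

no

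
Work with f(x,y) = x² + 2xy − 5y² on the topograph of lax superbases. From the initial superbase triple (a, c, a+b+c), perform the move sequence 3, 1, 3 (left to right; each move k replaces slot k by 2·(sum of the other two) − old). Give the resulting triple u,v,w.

start (1,-5,-2) = (f(1,0),f(0,1),f(1,1))
replace slot 3: 2·(1+(-5)) − (-2) = -6 → (1,-5,-6)
replace slot 1: 2·((-5)+(-6)) − 1 = -23 → (-23,-5,-6)
replace slot 3: 2·((-23)+(-5)) − (-6) = -50 → (-23,-5,-50)

-23,-5,-50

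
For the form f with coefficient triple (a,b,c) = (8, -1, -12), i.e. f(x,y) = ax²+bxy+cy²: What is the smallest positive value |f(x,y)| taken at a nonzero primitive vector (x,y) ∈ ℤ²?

descent: ρ → (-12,1,8)
descent: ρ → (8,15,-5)  [lands on river]
river: ρ → (-5,15,8)
river: ρ → (8,17,-3)
river: ρ → (-3,19,2)
river: ρ → (2,17,-12)
river: ρ → (-12,7,7)
river: ρ → (7,7,-12)
river: ρ → (-12,17,2)
river: ρ → (2,19,-3)
river: ρ → (-3,17,8)
closes: descent 2, river 10
min |a| on river = 2

2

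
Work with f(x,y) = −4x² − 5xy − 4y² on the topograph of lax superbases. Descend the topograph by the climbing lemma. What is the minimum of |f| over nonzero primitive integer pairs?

translate: b→-3 (≡5 mod 8), so (4,5,4)→(4,-3,3)
flip: (4,-3,3)→(3,3,4)
reduced (well bottom): (3,3,4) with a≤c, −a<b≤a
well minimum |f| = |-3| = 3 (negative-definite)

3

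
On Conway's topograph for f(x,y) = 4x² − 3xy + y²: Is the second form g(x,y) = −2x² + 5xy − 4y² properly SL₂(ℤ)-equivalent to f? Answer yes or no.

D₁ = -7, D₂ = -7
f: flip: (4,-3,1)→(1,3,4)
f: translate: b→1 (≡3 mod 2), so (1,3,4)→(1,1,2)
f: reduced (well bottom): (1,1,2) with a≤c, −a<b≤a
g is negative-definite; reduce −g:
−g: translate: b→-1 (≡-5 mod 4), so (2,-5,4)→(2,-1,1)
−g: flip: (2,-1,1)→(1,1,2)
−g: reduced (well bottom): (1,1,2) with a≤c, −a<b≤a
flip sign back: reduced form of g is (-1,-1,-2)
reduced forms (1, 1, 2) vs (-1, -1, -2) ⇒ inequivalent

no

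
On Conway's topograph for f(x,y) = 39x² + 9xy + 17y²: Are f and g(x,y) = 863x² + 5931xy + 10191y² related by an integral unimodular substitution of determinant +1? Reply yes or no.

D₁ = -2571, D₂ = -2571
f: flip: (39,9,17)→(17,-9,39)
f: reduced (well bottom): (17,-9,39) with a≤c, −a<b≤a
g: translate: b→753 (≡5931 mod 1726), so (863,5931,10191)→(863,753,165)
g: flip: (863,753,165)→(165,-753,863)
g: translate: b→-93 (≡-753 mod 330), so (165,-753,863)→(165,-93,17)
g: flip: (165,-93,17)→(17,93,165)
g: translate: b→-9 (≡93 mod 34), so (17,93,165)→(17,-9,39)
g: reduced (well bottom): (17,-9,39) with a≤c, −a<b≤a
reduced forms (17, -9, 39) vs (17, -9, 39) ⇒ equivalent

yes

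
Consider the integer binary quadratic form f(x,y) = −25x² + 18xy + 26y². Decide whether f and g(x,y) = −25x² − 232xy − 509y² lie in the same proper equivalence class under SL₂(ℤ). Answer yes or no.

D₁ = 2924, D₂ = 2924
river cycle of f (length 10): (26, 34, -17), (-17, 34, 26), (26, 18, -25), (-25, 32, 19), (19, 44, -13), (-13, 34, 34), (34, 34, -13), (-13, 44, 19), (19, 32, -25), (-25, 18, 26)
river cycle of g (length 10): (-25, 18, 26), (26, 34, -17), (-17, 34, 26), (26, 18, -25), (-25, 32, 19), (19, 44, -13), (-13, 34, 34), (34, 34, -13), (-13, 44, 19), (19, 32, -25)
cycles coincide ⇒ equivalent

yes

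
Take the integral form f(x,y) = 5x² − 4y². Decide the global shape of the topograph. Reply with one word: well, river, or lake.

D = b²−4ac = 0² − 4·5·(-4) = 80
D > 0 non-square ⇒ indefinite ⇒ periodic river

river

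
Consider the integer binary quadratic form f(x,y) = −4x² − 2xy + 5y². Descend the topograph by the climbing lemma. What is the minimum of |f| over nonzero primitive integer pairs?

descent: ρ → (5,2,-4)  [lands on river]
river: ρ → (-4,6,3)
river: ρ → (3,6,-4)
river: ρ → (-4,2,5)
river: ρ → (5,8,-1)
river: ρ → (-1,8,5)
closes: descent 1, river 6
min |a| on river = 1

1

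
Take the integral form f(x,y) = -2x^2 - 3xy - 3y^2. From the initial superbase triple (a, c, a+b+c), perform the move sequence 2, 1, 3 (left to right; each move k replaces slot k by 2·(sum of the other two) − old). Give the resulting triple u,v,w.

start (-2,-3,-8) = (f(1,0),f(0,1),f(1,1))
replace slot 2: 2·((-2)+(-8)) − (-3) = -17 → (-2,-17,-8)
replace slot 1: 2·((-17)+(-8)) − (-2) = -48 → (-48,-17,-8)
replace slot 3: 2·((-48)+(-17)) − (-8) = -122 → (-48,-17,-122)

-48,-17,-122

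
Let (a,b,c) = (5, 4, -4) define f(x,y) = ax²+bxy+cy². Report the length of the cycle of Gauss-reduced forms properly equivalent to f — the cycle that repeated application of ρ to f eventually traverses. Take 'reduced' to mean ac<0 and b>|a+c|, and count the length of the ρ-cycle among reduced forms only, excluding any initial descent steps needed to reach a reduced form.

D = 96, ⌊√D⌋ = 9
river: ρ → (-4,4,5)
river: ρ → (5,6,-3)
river: ρ → (-3,6,5)
river: ρ → (5,4,-4)
ρ-cycle length = 4 (tail of 0 descent steps not counted)

4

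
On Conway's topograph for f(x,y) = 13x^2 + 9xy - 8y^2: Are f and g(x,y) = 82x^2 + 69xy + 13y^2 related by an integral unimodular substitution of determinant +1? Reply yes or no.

D₁ = 497, D₂ = 497
river cycle of f (length 14): (-8, 7, 14), (14, 21, -1), (-1, 21, 14), (14, 7, -8), (-8, 9, 13), (13, 17, -4), (-4, 15, 17), (17, 19, -2), (-2, 21, 7), (7, 21, -2), … (4 more)
river cycle of g (length 14): (13, 9, -8), (-8, 7, 14), (14, 21, -1), (-1, 21, 14), (14, 7, -8), (-8, 9, 13), (13, 17, -4), (-4, 15, 17), (17, 19, -2), (-2, 21, 7), … (4 more)
cycles coincide ⇒ equivalent

yes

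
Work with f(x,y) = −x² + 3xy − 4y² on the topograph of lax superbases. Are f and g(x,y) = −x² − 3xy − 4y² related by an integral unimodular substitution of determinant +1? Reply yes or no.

D₁ = -7, D₂ = -7
f is negative-definite; reduce −f:
−f: translate: b→1 (≡-3 mod 2), so (1,-3,4)→(1,1,2)
−f: reduced (well bottom): (1,1,2) with a≤c, −a<b≤a
flip sign back: reduced form of f is (-1,-1,-2)
g is negative-definite; reduce −g:
−g: translate: b→1 (≡3 mod 2), so (1,3,4)→(1,1,2)
−g: reduced (well bottom): (1,1,2) with a≤c, −a<b≤a
flip sign back: reduced form of g is (-1,-1,-2)
reduced forms (-1, -1, -2) vs (-1, -1, -2) ⇒ equivalent

yes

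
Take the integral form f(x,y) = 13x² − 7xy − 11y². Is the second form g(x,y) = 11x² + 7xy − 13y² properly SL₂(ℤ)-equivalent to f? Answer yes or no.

D₁ = 621, D₂ = 621
river cycle of f (length 4): (-11, 7, 13), (13, 19, -5), (-5, 21, 9), (9, 15, -11)
river cycle of g (length 4): (-13, 19, 5), (5, 21, -9), (-9, 15, 11), (11, 7, -13)
cycles differ ⇒ inequivalent

no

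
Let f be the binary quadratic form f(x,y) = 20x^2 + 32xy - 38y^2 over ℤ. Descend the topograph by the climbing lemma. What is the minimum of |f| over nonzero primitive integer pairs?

river: ρ → (-38,44,14)
river: ρ → (14,40,-44)
river: ρ → (-44,48,10)
river: ρ → (10,52,-34)
river: ρ → (-34,16,28)
river: ρ → (28,40,-22)
river: ρ → (-22,48,20)
river: ρ → (20,32,-38)
closes: descent 0, river 8
min |a| on river = 10

10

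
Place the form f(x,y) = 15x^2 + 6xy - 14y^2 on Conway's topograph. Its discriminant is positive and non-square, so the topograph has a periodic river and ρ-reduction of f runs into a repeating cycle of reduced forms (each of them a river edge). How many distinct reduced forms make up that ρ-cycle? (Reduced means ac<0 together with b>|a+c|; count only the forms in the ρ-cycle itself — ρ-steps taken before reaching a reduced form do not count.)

D = 876, ⌊√D⌋ = 29
river: ρ → (-14,22,7)
river: ρ → (7,20,-17)
river: ρ → (-17,14,10)
river: ρ → (10,26,-5)
river: ρ → (-5,24,15)
river: ρ → (15,6,-14)
ρ-cycle length = 6 (tail of 0 descent steps not counted)

6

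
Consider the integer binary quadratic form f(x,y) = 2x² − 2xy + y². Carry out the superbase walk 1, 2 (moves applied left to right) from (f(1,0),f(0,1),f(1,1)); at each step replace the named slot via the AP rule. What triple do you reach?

start (2,1,1) = (f(1,0),f(0,1),f(1,1))
replace slot 1: 2·(1+1) − 2 = 2 → (2,1,1)
replace slot 2: 2·(2+1) − 1 = 5 → (2,5,1)

2,5,1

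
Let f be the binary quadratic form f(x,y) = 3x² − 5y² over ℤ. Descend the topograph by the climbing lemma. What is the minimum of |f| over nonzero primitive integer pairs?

descent: ρ → (-5,0,3)
descent: ρ → (3,6,-2)  [lands on river]
river: ρ → (-2,6,3)
closes: descent 2, river 2
min |a| on river = 2

2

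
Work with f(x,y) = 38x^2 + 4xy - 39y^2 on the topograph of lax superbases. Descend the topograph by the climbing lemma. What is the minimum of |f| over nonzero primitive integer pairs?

river: ρ → (-39,74,3)
river: ρ → (3,76,-14)
river: ρ → (-14,64,33)
river: ρ → (33,68,-10)
river: ρ → (-10,72,19)
river: ρ → (19,42,-55)
river: ρ → (-55,68,6)
river: ρ → (6,76,-7)
river: ρ → (-7,64,66)
river: ρ → (66,68,-5)
river: ρ → (-5,72,38)
river: ρ → (38,4,-39)
closes: descent 0, river 12
min |a| on river = 3

3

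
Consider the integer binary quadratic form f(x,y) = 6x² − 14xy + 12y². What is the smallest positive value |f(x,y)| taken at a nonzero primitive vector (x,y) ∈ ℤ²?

translate: b→-2 (≡-14 mod 12), so (6,-14,12)→(6,-2,4)
flip: (6,-2,4)→(4,2,6)
reduced (well bottom): (4,2,6) with a≤c, −a<b≤a
well minimum = a = 4

4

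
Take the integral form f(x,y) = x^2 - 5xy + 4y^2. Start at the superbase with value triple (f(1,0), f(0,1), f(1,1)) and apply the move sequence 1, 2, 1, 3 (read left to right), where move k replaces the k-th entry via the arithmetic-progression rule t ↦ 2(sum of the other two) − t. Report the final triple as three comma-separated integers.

start (1,4,0) = (f(1,0),f(0,1),f(1,1))
replace slot 1: 2·(4+0) − 1 = 7 → (7,4,0)
replace slot 2: 2·(7+0) − 4 = 10 → (7,10,0)
replace slot 1: 2·(10+0) − 7 = 13 → (13,10,0)
replace slot 3: 2·(13+10) − 0 = 46 → (13,10,46)

13,10,46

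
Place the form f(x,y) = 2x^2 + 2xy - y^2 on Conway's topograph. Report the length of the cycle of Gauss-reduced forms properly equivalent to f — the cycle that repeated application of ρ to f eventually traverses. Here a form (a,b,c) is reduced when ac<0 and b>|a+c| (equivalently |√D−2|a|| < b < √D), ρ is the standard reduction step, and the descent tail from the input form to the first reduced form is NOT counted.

D = 12, ⌊√D⌋ = 3
river: ρ → (-1,2,2)
river: ρ → (2,2,-1)
ρ-cycle length = 2 (tail of 0 descent steps not counted)

2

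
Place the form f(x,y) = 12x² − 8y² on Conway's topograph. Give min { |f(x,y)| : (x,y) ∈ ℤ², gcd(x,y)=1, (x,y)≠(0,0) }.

descent: ρ → (-8,16,4)  [lands on river]
river: ρ → (4,16,-8)
closes: descent 1, river 2
min |a| on river = 4

4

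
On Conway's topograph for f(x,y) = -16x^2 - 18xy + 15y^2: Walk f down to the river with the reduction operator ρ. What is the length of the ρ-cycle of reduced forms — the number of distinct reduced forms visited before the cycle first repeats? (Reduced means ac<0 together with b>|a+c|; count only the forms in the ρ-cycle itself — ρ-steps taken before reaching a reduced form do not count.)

D = 1284, ⌊√D⌋ = 35
descent: ρ → (15,18,-16)  [lands on river]
river: ρ → (-16,14,17)
river: ρ → (17,20,-13)
river: ρ → (-13,32,5)
river: ρ → (5,28,-25)
river: ρ → (-25,22,8)
river: ρ → (8,26,-19)
river: ρ → (-19,12,15)
ρ-cycle length = 8 (tail of 1 descent step not counted)

8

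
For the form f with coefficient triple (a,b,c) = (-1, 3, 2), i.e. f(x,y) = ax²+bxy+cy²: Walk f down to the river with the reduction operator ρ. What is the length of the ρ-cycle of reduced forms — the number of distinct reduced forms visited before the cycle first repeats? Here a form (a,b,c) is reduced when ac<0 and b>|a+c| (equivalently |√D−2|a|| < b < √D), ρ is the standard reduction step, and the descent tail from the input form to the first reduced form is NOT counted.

D = 17, ⌊√D⌋ = 4
river: ρ → (2,1,-2)
river: ρ → (-2,3,1)
river: ρ → (1,3,-2)
river: ρ → (-2,1,2)
river: ρ → (2,3,-1)
river: ρ → (-1,3,2)
ρ-cycle length = 6 (tail of 0 descent steps not counted)

6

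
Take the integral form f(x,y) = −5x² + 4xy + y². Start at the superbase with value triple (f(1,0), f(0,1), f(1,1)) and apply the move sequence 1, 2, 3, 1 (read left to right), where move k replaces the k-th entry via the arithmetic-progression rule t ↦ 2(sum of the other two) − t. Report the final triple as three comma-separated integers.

start (-5,1,0) = (f(1,0),f(0,1),f(1,1))
replace slot 1: 2·(1+0) − (-5) = 7 → (7,1,0)
replace slot 2: 2·(7+0) − 1 = 13 → (7,13,0)
replace slot 3: 2·(7+13) − 0 = 40 → (7,13,40)
replace slot 1: 2·(13+40) − 7 = 99 → (99,13,40)

99,13,40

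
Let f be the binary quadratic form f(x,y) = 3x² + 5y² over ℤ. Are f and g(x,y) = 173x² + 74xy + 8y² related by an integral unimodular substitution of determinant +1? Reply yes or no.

D₁ = -60, D₂ = -60
f: reduced (well bottom): (3,0,5) with a≤c, −a<b≤a
g: flip: (173,74,8)→(8,-74,173)
g: translate: b→6 (≡-74 mod 16), so (8,-74,173)→(8,6,3)
g: flip: (8,6,3)→(3,-6,8)
g: translate: b→0 (≡-6 mod 6), so (3,-6,8)→(3,0,5)
g: reduced (well bottom): (3,0,5) with a≤c, −a<b≤a
reduced forms (3, 0, 5) vs (3, 0, 5) ⇒ equivalent

yes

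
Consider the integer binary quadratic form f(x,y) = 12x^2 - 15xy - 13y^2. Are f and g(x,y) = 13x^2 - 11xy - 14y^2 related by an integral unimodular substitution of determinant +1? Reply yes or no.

D₁ = 849, D₂ = 849
river cycle of f (length 34): (-13, 15, 12), (12, 9, -16), (-16, 23, 5), (5, 27, -6), (-6, 21, 17), (17, 13, -10), (-10, 27, 3), (3, 27, -10), (-10, 13, 17), (17, 21, -6), … (24 more)
river cycle of g (length 34): (-14, 11, 13), (13, 15, -12), (-12, 9, 16), (16, 23, -5), (-5, 27, 6), (6, 21, -17), (-17, 13, 10), (10, 27, -3), (-3, 27, 10), (10, 13, -17), … (24 more)
cycles differ ⇒ inequivalent

no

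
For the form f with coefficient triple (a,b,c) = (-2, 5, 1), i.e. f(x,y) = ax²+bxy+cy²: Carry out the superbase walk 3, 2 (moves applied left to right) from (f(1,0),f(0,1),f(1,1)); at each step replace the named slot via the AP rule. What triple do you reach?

start (-2,1,4) = (f(1,0),f(0,1),f(1,1))
replace slot 3: 2·((-2)+1) − 4 = -6 → (-2,1,-6)
replace slot 2: 2·((-2)+(-6)) − 1 = -17 → (-2,-17,-6)

-2,-17,-6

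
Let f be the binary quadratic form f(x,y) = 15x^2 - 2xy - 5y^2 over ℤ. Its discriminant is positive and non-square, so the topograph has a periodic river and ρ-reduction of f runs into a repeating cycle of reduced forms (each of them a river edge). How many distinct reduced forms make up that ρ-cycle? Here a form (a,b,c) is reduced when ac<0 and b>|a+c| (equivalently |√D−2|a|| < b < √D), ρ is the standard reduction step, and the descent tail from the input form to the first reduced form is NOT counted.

D = 304, ⌊√D⌋ = 17
descent: ρ → (-5,12,8)  [lands on river]
river: ρ → (8,4,-9)
river: ρ → (-9,14,3)
river: ρ → (3,16,-4)
river: ρ → (-4,16,3)
river: ρ → (3,14,-9)
river: ρ → (-9,4,8)
river: ρ → (8,12,-5)
river: ρ → (-5,8,12)
river: ρ → (12,16,-1)
river: ρ → (-1,16,12)
river: ρ → (12,8,-5)
ρ-cycle length = 12 (tail of 1 descent step not counted)

12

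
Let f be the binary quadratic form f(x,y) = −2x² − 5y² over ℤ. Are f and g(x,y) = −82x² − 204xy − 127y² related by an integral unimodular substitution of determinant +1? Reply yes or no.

D₁ = -40, D₂ = -40
f is negative-definite; reduce −f:
−f: reduced (well bottom): (2,0,5) with a≤c, −a<b≤a
flip sign back: reduced form of f is (-2,0,-5)
g is negative-definite; reduce −g:
−g: translate: b→40 (≡204 mod 164), so (82,204,127)→(82,40,5)
−g: flip: (82,40,5)→(5,-40,82)
−g: translate: b→0 (≡-40 mod 10), so (5,-40,82)→(5,0,2)
−g: flip: (5,0,2)→(2,0,5)
−g: reduced (well bottom): (2,0,5) with a≤c, −a<b≤a
flip sign back: reduced form of g is (-2,0,-5)
reduced forms (-2, 0, -5) vs (-2, 0, -5) ⇒ equivalent

yes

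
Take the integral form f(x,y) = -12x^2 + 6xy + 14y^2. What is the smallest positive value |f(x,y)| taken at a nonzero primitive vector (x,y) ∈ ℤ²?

river: ρ → (14,22,-4)
river: ρ → (-4,26,2)
river: ρ → (2,26,-4)
river: ρ → (-4,22,14)
river: ρ → (14,6,-12)
river: ρ → (-12,18,8)
river: ρ → (8,14,-16)
river: ρ → (-16,18,6)
river: ρ → (6,18,-16)
river: ρ → (-16,14,8)
river: ρ → (8,18,-12)
river: ρ → (-12,6,14)
closes: descent 0, river 12
min |a| on river = 2

2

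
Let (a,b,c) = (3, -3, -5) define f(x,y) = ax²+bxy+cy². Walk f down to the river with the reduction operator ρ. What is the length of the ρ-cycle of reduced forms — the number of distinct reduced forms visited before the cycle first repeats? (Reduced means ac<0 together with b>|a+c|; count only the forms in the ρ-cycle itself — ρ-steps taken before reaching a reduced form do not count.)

D = 69, ⌊√D⌋ = 8
descent: ρ → (-5,3,3)  [lands on river]
river: ρ → (3,3,-5)
river: ρ → (-5,7,1)
river: ρ → (1,7,-5)
ρ-cycle length = 4 (tail of 1 descent step not counted)

4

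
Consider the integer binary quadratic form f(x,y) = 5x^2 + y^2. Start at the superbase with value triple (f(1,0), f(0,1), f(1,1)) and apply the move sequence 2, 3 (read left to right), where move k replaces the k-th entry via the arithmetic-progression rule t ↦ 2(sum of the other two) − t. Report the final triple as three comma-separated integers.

start (5,1,6) = (f(1,0),f(0,1),f(1,1))
replace slot 2: 2·(5+6) − 1 = 21 → (5,21,6)
replace slot 3: 2·(5+21) − 6 = 46 → (5,21,46)

5,21,46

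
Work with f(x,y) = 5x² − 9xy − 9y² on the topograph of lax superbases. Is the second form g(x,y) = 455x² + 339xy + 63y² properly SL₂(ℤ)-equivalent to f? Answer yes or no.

D₁ = 261, D₂ = 261
river cycle of f (length 8): (-9, 9, 5), (5, 11, -7), (-7, 3, 9), (9, 15, -1), (-1, 15, 9), (9, 3, -7), (-7, 11, 5), (5, 9, -9)
river cycle of g (length 8): (5, 11, -7), (-7, 3, 9), (9, 15, -1), (-1, 15, 9), (9, 3, -7), (-7, 11, 5), (5, 9, -9), (-9, 9, 5)
cycles coincide ⇒ equivalent

yes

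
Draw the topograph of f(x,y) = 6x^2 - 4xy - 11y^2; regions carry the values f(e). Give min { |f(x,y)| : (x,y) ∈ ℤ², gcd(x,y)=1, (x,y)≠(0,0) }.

descent: ρ → (-11,4,6)
descent: ρ → (6,8,-9)  [lands on river]
river: ρ → (-9,10,5)
river: ρ → (5,10,-9)
river: ρ → (-9,8,6)
river: ρ → (6,16,-1)
river: ρ → (-1,16,6)
closes: descent 2, river 6
min |a| on river = 1

1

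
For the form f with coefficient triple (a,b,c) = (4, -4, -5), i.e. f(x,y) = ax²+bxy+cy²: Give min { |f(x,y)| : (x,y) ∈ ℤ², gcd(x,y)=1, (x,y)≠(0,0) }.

descent: ρ → (-5,4,4)  [lands on river]
river: ρ → (4,4,-5)
river: ρ → (-5,6,3)
river: ρ → (3,6,-5)
closes: descent 1, river 4
min |a| on river = 3

3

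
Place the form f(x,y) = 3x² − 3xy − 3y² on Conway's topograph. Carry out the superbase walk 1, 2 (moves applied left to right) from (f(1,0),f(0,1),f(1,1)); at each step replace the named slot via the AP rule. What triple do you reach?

start (3,-3,-3) = (f(1,0),f(0,1),f(1,1))
replace slot 1: 2·((-3)+(-3)) − 3 = -15 → (-15,-3,-3)
replace slot 2: 2·((-15)+(-3)) − (-3) = -33 → (-15,-33,-3)

-15,-33,-3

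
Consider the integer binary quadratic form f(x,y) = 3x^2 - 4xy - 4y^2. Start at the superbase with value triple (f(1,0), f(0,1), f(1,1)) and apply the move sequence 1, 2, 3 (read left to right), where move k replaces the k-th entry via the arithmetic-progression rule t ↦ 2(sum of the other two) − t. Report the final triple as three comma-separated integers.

start (3,-4,-5) = (f(1,0),f(0,1),f(1,1))
replace slot 1: 2·((-4)+(-5)) − 3 = -21 → (-21,-4,-5)
replace slot 2: 2·((-21)+(-5)) − (-4) = -48 → (-21,-48,-5)
replace slot 3: 2·((-21)+(-48)) − (-5) = -133 → (-21,-48,-133)

-21,-48,-133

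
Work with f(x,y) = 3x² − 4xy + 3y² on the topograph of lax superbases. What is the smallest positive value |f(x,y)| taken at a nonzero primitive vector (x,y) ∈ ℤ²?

translate: b→2 (≡-4 mod 6), so (3,-4,3)→(3,2,2)
flip: (3,2,2)→(2,-2,3)
translate: b→2 (≡-2 mod 4), so (2,-2,3)→(2,2,3)
reduced (well bottom): (2,2,3) with a≤c, −a<b≤a
well minimum = a = 2

2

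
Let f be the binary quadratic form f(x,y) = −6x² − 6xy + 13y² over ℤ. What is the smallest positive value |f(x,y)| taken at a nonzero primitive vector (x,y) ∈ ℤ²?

descent: ρ → (13,6,-6)
descent: ρ → (-6,18,1)  [lands on river]
river: ρ → (1,18,-6)
closes: descent 2, river 2
min |a| on river = 1

1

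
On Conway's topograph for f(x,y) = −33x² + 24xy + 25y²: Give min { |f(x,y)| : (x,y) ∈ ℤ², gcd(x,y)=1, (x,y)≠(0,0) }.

river: ρ → (25,26,-32)
river: ρ → (-32,38,19)
river: ρ → (19,38,-32)
river: ρ → (-32,26,25)
river: ρ → (25,24,-33)
river: ρ → (-33,42,16)
river: ρ → (16,54,-15)
river: ρ → (-15,36,43)
river: ρ → (43,50,-8)
river: ρ → (-8,62,1)
river: ρ → (1,62,-8)
river: ρ → (-8,50,43)
river: ρ → (43,36,-15)
river: ρ → (-15,54,16)
river: ρ → (16,42,-33)
river: ρ → (-33,24,25)
closes: descent 0, river 16
min |a| on river = 1

1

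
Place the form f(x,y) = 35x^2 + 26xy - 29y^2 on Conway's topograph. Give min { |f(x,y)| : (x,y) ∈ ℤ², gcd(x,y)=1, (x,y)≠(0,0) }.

river: ρ → (-29,32,32)
river: ρ → (32,32,-29)
river: ρ → (-29,26,35)
river: ρ → (35,44,-20)
river: ρ → (-20,36,43)
river: ρ → (43,50,-13)
river: ρ → (-13,54,35)
river: ρ → (35,16,-32)
river: ρ → (-32,48,19)
river: ρ → (19,66,-5)
river: ρ → (-5,64,32)
river: ρ → (32,64,-5)
river: ρ → (-5,66,19)
river: ρ → (19,48,-32)
river: ρ → (-32,16,35)
river: ρ → (35,54,-13)
river: ρ → (-13,50,43)
river: ρ → (43,36,-20)
river: ρ → (-20,44,35)
river: ρ → (35,26,-29)
closes: descent 0, river 20
min |a| on river = 5

5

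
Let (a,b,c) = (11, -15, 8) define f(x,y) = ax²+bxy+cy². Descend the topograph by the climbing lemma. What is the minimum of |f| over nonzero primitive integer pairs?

translate: b→7 (≡-15 mod 22), so (11,-15,8)→(11,7,4)
flip: (11,7,4)→(4,-7,11)
translate: b→1 (≡-7 mod 8), so (4,-7,11)→(4,1,8)
reduced (well bottom): (4,1,8) with a≤c, −a<b≤a
well minimum = a = 4

4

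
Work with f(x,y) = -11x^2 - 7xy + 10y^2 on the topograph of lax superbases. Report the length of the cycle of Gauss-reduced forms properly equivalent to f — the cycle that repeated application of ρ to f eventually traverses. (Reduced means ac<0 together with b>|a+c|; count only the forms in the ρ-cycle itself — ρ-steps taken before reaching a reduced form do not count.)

D = 489, ⌊√D⌋ = 22
descent: ρ → (10,7,-11)  [lands on river]
river: ρ → (-11,15,6)
river: ρ → (6,21,-2)
river: ρ → (-2,19,16)
river: ρ → (16,13,-5)
river: ρ → (-5,17,10)
river: ρ → (10,3,-12)
river: ρ → (-12,21,1)
river: ρ → (1,21,-12)
river: ρ → (-12,3,10)
river: ρ → (10,17,-5)
river: ρ → (-5,13,16)
river: ρ → (16,19,-2)
river: ρ → (-2,21,6)
river: ρ → (6,15,-11)
river: ρ → (-11,7,10)
river: ρ → (10,13,-8)
river: ρ → (-8,19,4)
river: ρ → (4,21,-3)
river: ρ → (-3,21,4)
river: ρ → (4,19,-8)
river: ρ → (-8,13,10)
ρ-cycle length = 22 (tail of 1 descent step not counted)

22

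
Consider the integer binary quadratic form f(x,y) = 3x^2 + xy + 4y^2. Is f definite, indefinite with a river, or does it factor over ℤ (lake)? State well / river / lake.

D = b²−4ac = 1² − 4·3·4 = -47
D < 0 ⇒ definite ⇒ every region one sign ⇒ single well

well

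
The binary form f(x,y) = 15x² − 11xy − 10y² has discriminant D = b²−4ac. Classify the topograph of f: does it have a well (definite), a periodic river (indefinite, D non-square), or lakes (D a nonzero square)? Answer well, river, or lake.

D = b²−4ac = (-11)² − 4·15·(-10) = 721
D > 0 non-square ⇒ indefinite ⇒ periodic river

river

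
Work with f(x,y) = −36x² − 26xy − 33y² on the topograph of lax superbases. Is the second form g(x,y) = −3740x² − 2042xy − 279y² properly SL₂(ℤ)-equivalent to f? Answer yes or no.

D₁ = -4076, D₂ = -4076
f is negative-definite; reduce −f:
−f: flip: (36,26,33)→(33,-26,36)
−f: reduced (well bottom): (33,-26,36) with a≤c, −a<b≤a
flip sign back: reduced form of f is (-33,26,-36)
g is negative-definite; reduce −g:
−g: flip: (3740,2042,279)→(279,-2042,3740)
−g: translate: b→190 (≡-2042 mod 558), so (279,-2042,3740)→(279,190,36)
−g: flip: (279,190,36)→(36,-190,279)
−g: translate: b→26 (≡-190 mod 72), so (36,-190,279)→(36,26,33)
−g: flip: (36,26,33)→(33,-26,36)
−g: reduced (well bottom): (33,-26,36) with a≤c, −a<b≤a
flip sign back: reduced form of g is (-33,26,-36)
reduced forms (-33, 26, -36) vs (-33, 26, -36) ⇒ equivalent

yes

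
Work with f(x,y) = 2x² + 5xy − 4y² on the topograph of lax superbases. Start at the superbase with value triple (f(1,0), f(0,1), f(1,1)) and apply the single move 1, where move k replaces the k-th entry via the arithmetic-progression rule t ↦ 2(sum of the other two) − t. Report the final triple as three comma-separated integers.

start (2,-4,3) = (f(1,0),f(0,1),f(1,1))
replace slot 1: 2·((-4)+3) − 2 = -4 → (-4,-4,3)

-4,-4,3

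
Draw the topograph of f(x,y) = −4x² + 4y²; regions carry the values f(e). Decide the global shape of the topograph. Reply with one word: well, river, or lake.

D = b²−4ac = 0² − 4·(-4)·4 = 64
D = 8² is a perfect square ⇒ form factors over ℤ ⇒ lakes

lake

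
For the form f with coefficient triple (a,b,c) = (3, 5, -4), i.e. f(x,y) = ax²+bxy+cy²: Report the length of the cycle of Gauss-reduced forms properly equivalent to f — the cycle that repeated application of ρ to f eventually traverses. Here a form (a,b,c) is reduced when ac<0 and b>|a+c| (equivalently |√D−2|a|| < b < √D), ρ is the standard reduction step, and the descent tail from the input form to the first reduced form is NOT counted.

D = 73, ⌊√D⌋ = 8
river: ρ → (-4,3,4)
river: ρ → (4,5,-3)
river: ρ → (-3,7,2)
river: ρ → (2,5,-6)
river: ρ → (-6,7,1)
river: ρ → (1,7,-6)
river: ρ → (-6,5,2)
river: ρ → (2,7,-3)
river: ρ → (-3,5,4)
river: ρ → (4,3,-4)
river: ρ → (-4,5,3)
river: ρ → (3,7,-2)
river: ρ → (-2,5,6)
river: ρ → (6,7,-1)
river: ρ → (-1,7,6)
river: ρ → (6,5,-2)
river: ρ → (-2,7,3)
river: ρ → (3,5,-4)
ρ-cycle length = 18 (tail of 0 descent steps not counted)

18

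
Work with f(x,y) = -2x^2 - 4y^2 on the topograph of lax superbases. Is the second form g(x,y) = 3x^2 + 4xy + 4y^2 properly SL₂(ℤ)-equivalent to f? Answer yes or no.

D₁ = -32, D₂ = -32
f is negative-definite; reduce −f:
−f: reduced (well bottom): (2,0,4) with a≤c, −a<b≤a
flip sign back: reduced form of f is (-2,0,-4)
g: translate: b→-2 (≡4 mod 6), so (3,4,4)→(3,-2,3)
g: flip: (3,-2,3)→(3,2,3)
g: reduced (well bottom): (3,2,3) with a≤c, −a<b≤a
reduced forms (-2, 0, -4) vs (3, 2, 3) ⇒ inequivalent

no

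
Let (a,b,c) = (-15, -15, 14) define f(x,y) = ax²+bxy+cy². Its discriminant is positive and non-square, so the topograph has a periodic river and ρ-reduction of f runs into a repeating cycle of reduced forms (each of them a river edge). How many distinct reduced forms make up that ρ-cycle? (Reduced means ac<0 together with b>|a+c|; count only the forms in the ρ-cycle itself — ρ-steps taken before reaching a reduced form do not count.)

D = 1065, ⌊√D⌋ = 32
descent: ρ → (14,15,-15)  [lands on river]
river: ρ → (-15,15,14)
river: ρ → (14,13,-16)
river: ρ → (-16,19,11)
river: ρ → (11,25,-10)
river: ρ → (-10,15,21)
river: ρ → (21,27,-4)
river: ρ → (-4,29,14)
river: ρ → (14,27,-6)
river: ρ → (-6,21,26)
river: ρ → (26,31,-1)
river: ρ → (-1,31,26)
river: ρ → (26,21,-6)
river: ρ → (-6,27,14)
river: ρ → (14,29,-4)
river: ρ → (-4,27,21)
river: ρ → (21,15,-10)
river: ρ → (-10,25,11)
river: ρ → (11,19,-16)
river: ρ → (-16,13,14)
ρ-cycle length = 20 (tail of 1 descent step not counted)

20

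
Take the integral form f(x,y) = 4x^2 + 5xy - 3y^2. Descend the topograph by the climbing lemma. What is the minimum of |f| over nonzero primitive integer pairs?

river: ρ → (-3,7,2)
river: ρ → (2,5,-6)
river: ρ → (-6,7,1)
river: ρ → (1,7,-6)
river: ρ → (-6,5,2)
river: ρ → (2,7,-3)
river: ρ → (-3,5,4)
river: ρ → (4,3,-4)
river: ρ → (-4,5,3)
river: ρ → (3,7,-2)
river: ρ → (-2,5,6)
river: ρ → (6,7,-1)
river: ρ → (-1,7,6)
river: ρ → (6,5,-2)
river: ρ → (-2,7,3)
river: ρ → (3,5,-4)
river: ρ → (-4,3,4)
river: ρ → (4,5,-3)
closes: descent 0, river 18
min |a| on river = 1

1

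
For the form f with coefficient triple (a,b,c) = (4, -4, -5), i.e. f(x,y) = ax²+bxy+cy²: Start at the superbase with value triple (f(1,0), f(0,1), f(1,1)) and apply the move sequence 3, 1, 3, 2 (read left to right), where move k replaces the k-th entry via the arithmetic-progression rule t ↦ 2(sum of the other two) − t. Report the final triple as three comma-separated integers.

start (4,-5,-5) = (f(1,0),f(0,1),f(1,1))
replace slot 3: 2·(4+(-5)) − (-5) = 3 → (4,-5,3)
replace slot 1: 2·((-5)+3) − 4 = -8 → (-8,-5,3)
replace slot 3: 2·((-8)+(-5)) − 3 = -29 → (-8,-5,-29)
replace slot 2: 2·((-8)+(-29)) − (-5) = -69 → (-8,-69,-29)

-8,-69,-29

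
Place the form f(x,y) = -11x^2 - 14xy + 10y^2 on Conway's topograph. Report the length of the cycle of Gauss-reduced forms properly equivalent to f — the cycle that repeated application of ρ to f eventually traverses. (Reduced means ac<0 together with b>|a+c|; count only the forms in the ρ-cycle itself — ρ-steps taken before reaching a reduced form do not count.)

D = 636, ⌊√D⌋ = 25
descent: ρ → (10,14,-11)  [lands on river]
river: ρ → (-11,8,13)
river: ρ → (13,18,-6)
river: ρ → (-6,18,13)
river: ρ → (13,8,-11)
river: ρ → (-11,14,10)
river: ρ → (10,6,-15)
river: ρ → (-15,24,1)
river: ρ → (1,24,-15)
river: ρ → (-15,6,10)
ρ-cycle length = 10 (tail of 1 descent step not counted)

10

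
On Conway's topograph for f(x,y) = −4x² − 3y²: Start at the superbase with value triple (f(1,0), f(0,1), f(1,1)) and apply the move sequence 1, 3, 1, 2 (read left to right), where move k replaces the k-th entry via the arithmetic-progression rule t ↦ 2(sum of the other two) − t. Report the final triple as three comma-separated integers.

start (-4,-3,-7) = (f(1,0),f(0,1),f(1,1))
replace slot 1: 2·((-3)+(-7)) − (-4) = -16 → (-16,-3,-7)
replace slot 3: 2·((-16)+(-3)) − (-7) = -31 → (-16,-3,-31)
replace slot 1: 2·((-3)+(-31)) − (-16) = -52 → (-52,-3,-31)
replace slot 2: 2·((-52)+(-31)) − (-3) = -163 → (-52,-163,-31)

-52,-163,-31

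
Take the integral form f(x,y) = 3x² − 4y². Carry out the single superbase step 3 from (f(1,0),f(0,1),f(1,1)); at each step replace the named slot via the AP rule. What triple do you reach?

start (3,-4,-1) = (f(1,0),f(0,1),f(1,1))
replace slot 3: 2·(3+(-4)) − (-1) = -1 → (3,-4,-1)

3,-4,-1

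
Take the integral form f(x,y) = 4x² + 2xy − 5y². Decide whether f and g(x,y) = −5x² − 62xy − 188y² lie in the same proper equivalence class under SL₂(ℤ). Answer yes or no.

D₁ = 84, D₂ = 84
river cycle of f (length 6): (-5, 8, 1), (1, 8, -5), (-5, 2, 4), (4, 6, -3), (-3, 6, 4), (4, 2, -5)
river cycle of g (length 6): (-5, 8, 1), (1, 8, -5), (-5, 2, 4), (4, 6, -3), (-3, 6, 4), (4, 2, -5)
cycles coincide ⇒ equivalent

yes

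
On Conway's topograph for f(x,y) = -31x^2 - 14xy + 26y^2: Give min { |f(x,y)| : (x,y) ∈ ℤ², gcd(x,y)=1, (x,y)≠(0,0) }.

descent: ρ → (26,14,-31)  [lands on river]
river: ρ → (-31,48,9)
river: ρ → (9,42,-46)
river: ρ → (-46,50,5)
river: ρ → (5,50,-46)
river: ρ → (-46,42,9)
river: ρ → (9,48,-31)
river: ρ → (-31,14,26)
river: ρ → (26,38,-19)
river: ρ → (-19,38,26)
closes: descent 1, river 10
min |a| on river = 5

5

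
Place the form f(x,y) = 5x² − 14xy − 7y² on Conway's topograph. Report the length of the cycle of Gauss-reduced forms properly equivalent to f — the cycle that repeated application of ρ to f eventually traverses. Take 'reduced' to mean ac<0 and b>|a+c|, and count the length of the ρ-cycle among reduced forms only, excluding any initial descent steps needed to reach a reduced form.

D = 336, ⌊√D⌋ = 18
descent: ρ → (-7,14,5)  [lands on river]
river: ρ → (5,16,-4)
river: ρ → (-4,16,5)
river: ρ → (5,14,-7)
ρ-cycle length = 4 (tail of 1 descent step not counted)

4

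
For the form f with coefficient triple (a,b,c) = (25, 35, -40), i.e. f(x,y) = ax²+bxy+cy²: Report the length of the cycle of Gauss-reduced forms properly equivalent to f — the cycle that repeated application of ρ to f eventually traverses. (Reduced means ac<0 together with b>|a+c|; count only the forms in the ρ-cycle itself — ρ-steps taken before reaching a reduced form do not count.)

D = 5225, ⌊√D⌋ = 72
river: ρ → (-40,45,20)
river: ρ → (20,35,-50)
river: ρ → (-50,65,5)
river: ρ → (5,65,-50)
river: ρ → (-50,35,20)
river: ρ → (20,45,-40)
river: ρ → (-40,35,25)
river: ρ → (25,65,-10)
river: ρ → (-10,55,55)
river: ρ → (55,55,-10)
river: ρ → (-10,65,25)
river: ρ → (25,35,-40)
ρ-cycle length = 12 (tail of 0 descent steps not counted)

12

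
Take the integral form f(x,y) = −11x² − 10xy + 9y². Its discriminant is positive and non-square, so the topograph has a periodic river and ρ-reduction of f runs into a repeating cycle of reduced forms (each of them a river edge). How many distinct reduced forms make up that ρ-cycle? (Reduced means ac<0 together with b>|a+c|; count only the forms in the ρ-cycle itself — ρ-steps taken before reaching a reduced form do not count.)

D = 496, ⌊√D⌋ = 22
descent: ρ → (9,10,-11)  [lands on river]
river: ρ → (-11,12,8)
river: ρ → (8,20,-3)
river: ρ → (-3,22,1)
river: ρ → (1,22,-3)
river: ρ → (-3,20,8)
river: ρ → (8,12,-11)
river: ρ → (-11,10,9)
river: ρ → (9,8,-12)
river: ρ → (-12,16,5)
river: ρ → (5,14,-15)
river: ρ → (-15,16,4)
river: ρ → (4,16,-15)
river: ρ → (-15,14,5)
river: ρ → (5,16,-12)
river: ρ → (-12,8,9)
ρ-cycle length = 16 (tail of 1 descent step not counted)

16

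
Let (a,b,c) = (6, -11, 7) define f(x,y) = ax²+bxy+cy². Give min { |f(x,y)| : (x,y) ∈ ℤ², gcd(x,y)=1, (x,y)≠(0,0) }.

translate: b→1 (≡-11 mod 12), so (6,-11,7)→(6,1,2)
flip: (6,1,2)→(2,-1,6)
reduced (well bottom): (2,-1,6) with a≤c, −a<b≤a
well minimum = a = 2

2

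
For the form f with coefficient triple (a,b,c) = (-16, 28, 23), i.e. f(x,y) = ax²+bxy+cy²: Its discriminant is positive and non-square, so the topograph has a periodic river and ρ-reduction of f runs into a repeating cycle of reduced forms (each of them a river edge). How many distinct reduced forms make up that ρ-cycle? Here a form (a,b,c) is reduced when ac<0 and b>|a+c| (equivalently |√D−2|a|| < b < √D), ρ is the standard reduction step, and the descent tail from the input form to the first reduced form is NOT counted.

D = 2256, ⌊√D⌋ = 47
river: ρ → (23,18,-21)
river: ρ → (-21,24,20)
river: ρ → (20,16,-25)
river: ρ → (-25,34,11)
river: ρ → (11,32,-28)
river: ρ → (-28,24,15)
river: ρ → (15,36,-16)
river: ρ → (-16,28,23)
ρ-cycle length = 8 (tail of 0 descent steps not counted)

8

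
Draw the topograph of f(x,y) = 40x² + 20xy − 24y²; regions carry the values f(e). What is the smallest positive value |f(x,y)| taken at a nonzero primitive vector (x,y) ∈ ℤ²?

river: ρ → (-24,28,36)
river: ρ → (36,44,-16)
river: ρ → (-16,52,24)
river: ρ → (24,44,-24)
river: ρ → (-24,52,16)
river: ρ → (16,44,-36)
river: ρ → (-36,28,24)
river: ρ → (24,20,-40)
river: ρ → (-40,60,4)
river: ρ → (4,60,-40)
river: ρ → (-40,20,24)
river: ρ → (24,28,-36)
river: ρ → (-36,44,16)
river: ρ → (16,52,-24)
river: ρ → (-24,44,24)
river: ρ → (24,52,-16)
river: ρ → (-16,44,36)
river: ρ → (36,28,-24)
river: ρ → (-24,20,40)
river: ρ → (40,60,-4)
river: ρ → (-4,60,40)
river: ρ → (40,20,-24)
closes: descent 0, river 22
min |a| on river = 4

4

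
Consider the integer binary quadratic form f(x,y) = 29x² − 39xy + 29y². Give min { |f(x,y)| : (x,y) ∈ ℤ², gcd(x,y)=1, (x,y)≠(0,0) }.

translate: b→19 (≡-39 mod 58), so (29,-39,29)→(29,19,19)
flip: (29,19,19)→(19,-19,29)
translate: b→19 (≡-19 mod 38), so (19,-19,29)→(19,19,29)
reduced (well bottom): (19,19,29) with a≤c, −a<b≤a
well minimum = a = 19

19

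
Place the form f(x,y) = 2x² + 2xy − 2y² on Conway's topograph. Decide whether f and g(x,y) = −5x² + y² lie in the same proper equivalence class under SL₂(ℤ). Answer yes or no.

D₁ = 20, D₂ = 20
river cycle of f (length 2): (-2, 2, 2), (2, 2, -2)
river cycle of g (length 2): (1, 4, -1), (-1, 4, 1)
cycles differ ⇒ inequivalent

no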